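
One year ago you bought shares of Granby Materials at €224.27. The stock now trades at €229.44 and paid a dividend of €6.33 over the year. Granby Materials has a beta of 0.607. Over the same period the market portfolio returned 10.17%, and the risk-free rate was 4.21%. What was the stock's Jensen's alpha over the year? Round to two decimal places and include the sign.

-2.70%

Realised HPR = (P1 + D1 − P0) / P0 = (229.44 + 6.33 − 224.27) / 224.27 = 11.50 / 224.27 = 5.1277%
MRP = 10.17% − 4.21% = 5.96%
CAPM required = R_f + β·MRP = 4.21% + 0.607 × 5.96% = 7.82772%
α = realised − required = 5.1277% − 7.82772% = -2.70%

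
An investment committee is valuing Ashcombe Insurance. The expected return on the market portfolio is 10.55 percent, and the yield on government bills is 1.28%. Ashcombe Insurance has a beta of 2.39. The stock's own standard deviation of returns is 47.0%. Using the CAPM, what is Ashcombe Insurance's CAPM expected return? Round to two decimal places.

23.44%

Market risk premium = E(R_m) − R_f = 10.55% − 1.28% = 9.27%
E(R) = R_f + β × MRP = 1.28% + 2.39 × 9.27% = 23.44%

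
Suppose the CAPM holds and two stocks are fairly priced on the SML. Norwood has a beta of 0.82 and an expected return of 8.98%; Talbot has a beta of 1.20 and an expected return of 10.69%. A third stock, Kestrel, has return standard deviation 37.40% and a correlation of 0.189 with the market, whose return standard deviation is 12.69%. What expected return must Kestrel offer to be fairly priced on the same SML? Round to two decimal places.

MRP = (10.69% − 8.98%) / (1.20 − 0.82) = 4.5000%
R_f = 8.98% − 0.82 × 4.5000% = 5.2900%
β_Kestrel = ρ·σ_i/σ_m = 0.189 × 37.40 / 12.69 = 0.5570
E(R_Kestrel) = R_f + β × MRP = 5.2900% + 0.5570 × 4.5000% = 7.80%

7.80%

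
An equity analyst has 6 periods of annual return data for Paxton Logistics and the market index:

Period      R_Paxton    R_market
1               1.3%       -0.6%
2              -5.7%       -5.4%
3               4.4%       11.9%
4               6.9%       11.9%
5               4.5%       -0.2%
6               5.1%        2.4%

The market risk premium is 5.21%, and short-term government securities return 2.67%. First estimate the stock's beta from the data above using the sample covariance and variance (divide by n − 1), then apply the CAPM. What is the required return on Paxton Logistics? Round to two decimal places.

Mean R_i = (1.3 − 5.7 + 4.4 + 6.9 + 4.5 + 5.1) / 6 = 2.7500%
Mean R_m = (-0.6 − 5.4 + 11.9 + 11.9 − 0.2 + 2.4) / 6 = 3.3333%
Σ(R_i − R̄_i)(R_m − R̄_m) = 120.8100  ⇒  Cov = 120.8100 / 5 = 24.1620
Σ(R_m − R̄_m)² = 251.8733  ⇒  Var(R_m) = 251.8733 / 5 = 50.3747
β = Cov / Var(R_m) = 24.1620 / 50.3747 = 0.4796
E(R) = R_f + β × MRP = 2.67% + 0.4796 × 5.21% = 5.17%

5.17%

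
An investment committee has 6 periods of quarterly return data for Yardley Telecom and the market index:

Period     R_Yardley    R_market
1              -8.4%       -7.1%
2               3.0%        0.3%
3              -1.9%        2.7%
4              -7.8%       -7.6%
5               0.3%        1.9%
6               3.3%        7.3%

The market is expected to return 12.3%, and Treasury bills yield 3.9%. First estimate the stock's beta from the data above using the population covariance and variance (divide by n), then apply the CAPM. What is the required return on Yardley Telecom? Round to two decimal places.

10.49%

Mean R_i = (-8.4 + 3.0 − 1.9 − 7.8 + 0.3 + 3.3) / 6 = -1.9167%
Mean R_m = (-7.1 + 0.3 + 2.7 − 7.6 + 1.9 + 7.3) / 6 = -0.4167%
Σ(R_i − R̄_i)(R_m − R̄_m) = 134.5583  ⇒  Cov = 134.5583 / 6 = 22.4264
Σ(R_m − R̄_m)² = 171.4083  ⇒  Var(R_m) = 171.4083 / 6 = 28.5681
β = Cov / Var(R_m) = 22.4264 / 28.5681 = 0.7850
MRP = 12.3% − 3.9% = 8.40%
E(R) = R_f + β × MRP = 3.9% + 0.7850 × 8.4% = 10.49%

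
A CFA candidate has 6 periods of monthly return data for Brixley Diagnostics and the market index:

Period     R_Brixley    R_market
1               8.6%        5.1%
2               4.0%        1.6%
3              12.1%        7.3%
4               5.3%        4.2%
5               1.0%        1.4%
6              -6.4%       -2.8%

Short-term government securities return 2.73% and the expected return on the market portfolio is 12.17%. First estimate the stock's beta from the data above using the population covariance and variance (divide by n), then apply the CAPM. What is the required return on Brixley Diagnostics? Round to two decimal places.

19.60%

Mean R_i = (8.6 + 4.0 + 12.1 + 5.3 + 1.0 − 6.4) / 6 = 4.1000%
Mean R_m = (5.1 + 1.6 + 7.3 + 4.2 + 1.4 − 2.8) / 6 = 2.8000%
Σ(R_i − R̄_i)(R_m − R̄_m) = 111.2900  ⇒  Cov = 111.2900 / 6 = 18.5483
Σ(R_m − R̄_m)² = 62.2600  ⇒  Var(R_m) = 62.2600 / 6 = 10.3767
β = Cov / Var(R_m) = 18.5483 / 10.3767 = 1.7875
MRP = 12.17% − 2.73% = 9.44%
E(R) = R_f + β × MRP = 2.73% + 1.7875 × 9.44% = 19.60%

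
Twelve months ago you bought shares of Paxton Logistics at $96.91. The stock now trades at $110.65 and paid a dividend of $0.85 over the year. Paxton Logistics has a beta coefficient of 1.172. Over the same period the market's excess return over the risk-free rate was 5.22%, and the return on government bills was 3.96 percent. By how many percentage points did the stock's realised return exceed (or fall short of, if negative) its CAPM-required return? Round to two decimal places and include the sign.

+4.98%

Realised HPR = (P1 + D1 − P0) / P0 = (110.65 + 0.85 − 96.91) / 96.91 = 14.59 / 96.91 = 15.0552%
CAPM required = R_f + β·MRP = 3.96% + 1.172 × 5.22% = 10.07784%
α = realised − required = 15.0552% − 10.07784% = +4.98%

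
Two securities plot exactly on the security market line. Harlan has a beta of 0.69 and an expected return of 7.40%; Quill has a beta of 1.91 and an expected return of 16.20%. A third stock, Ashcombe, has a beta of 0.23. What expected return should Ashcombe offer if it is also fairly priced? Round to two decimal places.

4.08%

MRP (SML slope) = (16.20% − 7.40%) / (1.91 − 0.69) = 8.80% / 1.22 = 7.2131%
R_f (intercept) = 7.40% − 0.69 × 7.2131% = 2.4230%
E(R_Ashcombe) = R_f + β × MRP = 2.4230% + 0.23 × 7.2131% = 4.08%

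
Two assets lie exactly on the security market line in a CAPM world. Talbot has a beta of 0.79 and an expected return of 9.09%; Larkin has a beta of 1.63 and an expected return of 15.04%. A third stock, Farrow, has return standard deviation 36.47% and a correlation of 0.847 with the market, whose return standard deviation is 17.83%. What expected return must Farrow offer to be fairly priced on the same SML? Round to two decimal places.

MRP = (15.04% − 9.09%) / (1.63 − 0.79) = 7.0833%
R_f = 9.09% − 0.79 × 7.0833% = 3.4942%
β_Farrow = ρ·σ_i/σ_m = 0.847 × 36.47 / 17.83 = 1.7325
E(R_Farrow) = R_f + β × MRP = 3.4942% + 1.7325 × 7.0833% = 15.77%

15.77%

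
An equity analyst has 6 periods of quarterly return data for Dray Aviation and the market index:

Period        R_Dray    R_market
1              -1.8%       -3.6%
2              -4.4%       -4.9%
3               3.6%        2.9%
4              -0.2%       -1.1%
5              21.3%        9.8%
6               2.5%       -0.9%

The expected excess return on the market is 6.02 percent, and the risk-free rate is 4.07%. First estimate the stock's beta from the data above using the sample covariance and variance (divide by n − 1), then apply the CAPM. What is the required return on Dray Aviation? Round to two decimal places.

14.09%

Mean R_i = (-1.8 − 4.4 + 3.6 − 0.2 + 21.3 + 2.5) / 6 = 3.5000%
Mean R_m = (-3.6 − 4.9 + 2.9 − 1.1 + 9.8 − 0.9) / 6 = 0.3667%
Σ(R_i − R̄_i)(R_m − R̄_m) = 237.4900  ⇒  Cov = 237.4900 / 5 = 47.4980
Σ(R_m − R̄_m)² = 142.6333  ⇒  Var(R_m) = 142.6333 / 5 = 28.5267
β = Cov / Var(R_m) = 47.4980 / 28.5267 = 1.6650
E(R) = R_f + β × MRP = 4.07% + 1.6650 × 6.02% = 14.09%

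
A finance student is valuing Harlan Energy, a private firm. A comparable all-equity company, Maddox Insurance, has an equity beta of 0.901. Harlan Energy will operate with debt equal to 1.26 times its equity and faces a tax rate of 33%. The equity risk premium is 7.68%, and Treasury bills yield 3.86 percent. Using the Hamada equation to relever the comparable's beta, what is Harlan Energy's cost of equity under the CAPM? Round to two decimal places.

16.62%

β_L = β_U × [1 + (1 − t)(D/E)] = 0.901 × [1 + (1 − 0.33) × 1.26]
    = 0.901 × [1 + 0.67 × 1.26] = 0.901 × 1.8442 = 1.6616
E(R) = R_f + β_L × MRP = 3.86% + 1.6616 × 7.68% = 16.62%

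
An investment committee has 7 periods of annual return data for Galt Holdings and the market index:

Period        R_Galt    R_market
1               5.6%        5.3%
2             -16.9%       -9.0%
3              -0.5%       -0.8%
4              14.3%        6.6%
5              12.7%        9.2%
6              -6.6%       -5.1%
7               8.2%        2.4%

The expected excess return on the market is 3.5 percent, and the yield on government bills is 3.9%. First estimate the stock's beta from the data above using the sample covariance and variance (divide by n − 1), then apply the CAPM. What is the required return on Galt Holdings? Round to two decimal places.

9.66%

Mean R_i = (5.6 − 16.9 − 0.5 + 14.3 + 12.7 − 6.6 + 8.2) / 7 = 2.4000%
Mean R_m = (5.3 − 9.0 − 0.8 + 6.6 + 9.2 − 5.1 + 2.4) / 7 = 1.2286%
Σ(R_i − R̄_i)(R_m − R̄_m) = 426.1000  ⇒  Cov = 426.1000 / 6 = 71.0167
Σ(R_m − R̄_m)² = 259.1343  ⇒  Var(R_m) = 259.1343 / 6 = 43.1891
β = Cov / Var(R_m) = 71.0167 / 43.1891 = 1.6443
E(R) = R_f + β × MRP = 3.9% + 1.6443 × 3.5% = 9.66%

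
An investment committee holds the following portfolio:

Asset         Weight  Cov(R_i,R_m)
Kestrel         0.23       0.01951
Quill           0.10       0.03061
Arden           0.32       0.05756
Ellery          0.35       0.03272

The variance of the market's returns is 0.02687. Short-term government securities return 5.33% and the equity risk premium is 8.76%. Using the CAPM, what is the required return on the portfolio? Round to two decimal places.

β_Kestrel = 0.01951 / 0.02687 = 0.7261
β_Quill = 0.03061 / 0.02687 = 1.1392
β_Arden = 0.05756 / 0.02687 = 2.1422
β_Ellery = 0.03272 / 0.02687 = 1.2177
β_P = Σ w_i β_i = 0.23×0.7261 + 0.10×1.1392 + 0.32×2.1422 + 0.35×1.2177 = 1.3926
E(R_P) = R_f + β_P × MRP = 5.33% + 1.3926 × 8.76% = 17.53%

17.53%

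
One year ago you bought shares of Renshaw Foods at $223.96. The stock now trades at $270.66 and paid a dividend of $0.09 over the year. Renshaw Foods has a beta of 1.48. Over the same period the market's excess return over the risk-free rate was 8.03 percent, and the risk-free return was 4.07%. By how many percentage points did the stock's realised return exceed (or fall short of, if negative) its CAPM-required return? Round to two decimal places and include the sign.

Realised HPR = (P1 + D1 − P0) / P0 = (270.66 + 0.09 − 223.96) / 223.96 = 46.79 / 223.96 = 20.8921%
CAPM required = R_f + β·MRP = 4.07% + 1.48 × 8.03% = 15.9544%
α = realised − required = 20.8921% − 15.9544% = +4.94%

+4.94%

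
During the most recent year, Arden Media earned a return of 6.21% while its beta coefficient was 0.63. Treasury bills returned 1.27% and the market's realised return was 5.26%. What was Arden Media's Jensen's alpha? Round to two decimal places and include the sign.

Market excess return = 5.26% − 1.27% = 3.99%
CAPM benchmark = R_f + β(R_m − R_f) = 1.27% + 0.63 × 3.99% = 3.7837%
α = actual − benchmark = 6.21% − 3.7837% = +2.43%

+2.43%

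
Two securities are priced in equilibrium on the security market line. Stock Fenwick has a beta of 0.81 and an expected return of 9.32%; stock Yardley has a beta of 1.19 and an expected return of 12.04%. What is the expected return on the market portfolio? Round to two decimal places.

10.68%

Both satisfy E(R) = R_f + β·MRP, so the slope of the SML is
MRP = (12.04% − 9.32%) / (1.19 − 0.81) = 2.72% / 0.38 = 7.1579%
R_f = E(R_Fenwick) − β_Fenwick·MRP = 9.32% − 0.81 × 7.1579% = 3.5221%
E(R_m) = R_f + MRP = 3.5221% + 7.1579% = 10.68%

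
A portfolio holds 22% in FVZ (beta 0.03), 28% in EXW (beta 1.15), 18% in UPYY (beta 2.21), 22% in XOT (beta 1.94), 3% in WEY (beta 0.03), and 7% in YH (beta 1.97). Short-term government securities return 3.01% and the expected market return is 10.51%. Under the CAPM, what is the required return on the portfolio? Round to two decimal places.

β_P = Σ w_i β_i = 0.22×0.03 + 0.28×1.15 + 0.18×2.21 + 0.22×1.94 + 0.03×0.03 + 0.07×1.97 = 1.2920
MRP = 10.51% − 3.01% = 7.50%
E(R_P) = R_f + β_P × MRP = 3.01% + 1.2920 × 7.50% = 12.70%

12.70%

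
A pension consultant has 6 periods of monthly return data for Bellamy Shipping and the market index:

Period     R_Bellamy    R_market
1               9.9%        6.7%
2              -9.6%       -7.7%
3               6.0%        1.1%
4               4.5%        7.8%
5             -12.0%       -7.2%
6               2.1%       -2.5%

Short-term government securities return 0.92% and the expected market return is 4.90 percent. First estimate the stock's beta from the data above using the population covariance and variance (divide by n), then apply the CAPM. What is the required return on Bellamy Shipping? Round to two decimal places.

Mean R_i = (9.9 − 9.6 + 6.0 + 4.5 − 12.0 + 2.1) / 6 = 0.1500%
Mean R_m = (6.7 − 7.7 + 1.1 + 7.8 − 7.2 − 2.5) / 6 = -0.3000%
Σ(R_i − R̄_i)(R_m − R̄_m) = 263.3700  ⇒  Cov = 263.3700 / 6 = 43.8950
Σ(R_m − R̄_m)² = 223.7800  ⇒  Var(R_m) = 223.7800 / 6 = 37.2967
β = Cov / Var(R_m) = 43.8950 / 37.2967 = 1.1769
MRP = 4.90% − 0.92% = 3.98%
E(R) = R_f + β × MRP = 0.92% + 1.1769 × 3.98% = 5.60%

5.60%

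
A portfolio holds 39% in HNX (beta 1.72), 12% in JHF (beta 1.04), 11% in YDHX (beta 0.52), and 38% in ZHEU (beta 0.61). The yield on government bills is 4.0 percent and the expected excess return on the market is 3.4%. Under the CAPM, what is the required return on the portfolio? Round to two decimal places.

β_P = Σ w_i β_i = 0.39×1.72 + 0.12×1.04 + 0.11×0.52 + 0.38×0.61 = 1.0846
E(R_P) = R_f + β_P × MRP = 4.0% + 1.0846 × 3.4% = 7.69%

7.69%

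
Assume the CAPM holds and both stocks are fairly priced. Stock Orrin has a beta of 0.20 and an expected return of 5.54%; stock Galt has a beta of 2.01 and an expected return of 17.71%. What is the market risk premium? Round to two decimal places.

Both satisfy E(R) = R_f + β·MRP, so the slope of the SML is
MRP = (17.71% − 5.54%) / (2.01 − 0.20) = 12.17% / 1.81 = 6.7238%

6.72%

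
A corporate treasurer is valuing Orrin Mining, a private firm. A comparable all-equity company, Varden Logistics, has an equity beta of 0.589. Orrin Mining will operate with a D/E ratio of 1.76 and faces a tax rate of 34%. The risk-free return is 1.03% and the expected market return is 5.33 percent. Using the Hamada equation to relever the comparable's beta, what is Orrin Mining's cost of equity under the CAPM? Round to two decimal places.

6.50%

β_L = β_U × [1 + (1 − t)(D/E)] = 0.589 × [1 + (1 − 0.34) × 1.76]
    = 0.589 × [1 + 0.66 × 1.76] = 0.589 × 2.1616 = 1.2732
MRP = 5.33% − 1.03% = 4.30%
E(R) = R_f + β_L × MRP = 1.03% + 1.2732 × 4.30% = 6.50%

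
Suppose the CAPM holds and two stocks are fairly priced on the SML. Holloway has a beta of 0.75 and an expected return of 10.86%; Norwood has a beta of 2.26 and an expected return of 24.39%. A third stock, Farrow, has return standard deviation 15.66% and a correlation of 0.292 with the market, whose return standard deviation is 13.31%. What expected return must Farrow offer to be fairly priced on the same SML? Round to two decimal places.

MRP = (24.39% − 10.86%) / (2.26 − 0.75) = 8.9603%
R_f = 10.86% − 0.75 × 8.9603% = 4.1398%
β_Farrow = ρ·σ_i/σ_m = 0.292 × 15.66 / 13.31 = 0.3436
E(R_Farrow) = R_f + β × MRP = 4.1398% + 0.3436 × 8.9603% = 7.22%

7.22%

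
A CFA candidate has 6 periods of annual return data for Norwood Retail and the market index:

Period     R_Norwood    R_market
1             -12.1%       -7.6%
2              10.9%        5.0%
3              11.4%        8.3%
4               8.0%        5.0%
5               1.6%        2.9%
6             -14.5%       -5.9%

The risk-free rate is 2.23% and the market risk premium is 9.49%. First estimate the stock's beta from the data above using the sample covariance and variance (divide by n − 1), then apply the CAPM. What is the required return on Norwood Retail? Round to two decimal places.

Mean R_i = (-12.1 + 10.9 + 11.4 + 8.0 + 1.6 − 14.5) / 6 = 0.8833%
Mean R_m = (-7.6 + 5.0 + 8.3 + 5.0 + 2.9 − 5.9) / 6 = 1.2833%
Σ(R_i − R̄_i)(R_m − R̄_m) = 364.4683  ⇒  Cov = 364.4683 / 5 = 72.8937
Σ(R_m − R̄_m)² = 209.9883  ⇒  Var(R_m) = 209.9883 / 5 = 41.9977
β = Cov / Var(R_m) = 72.8937 / 41.9977 = 1.7357
E(R) = R_f + β × MRP = 2.23% + 1.7357 × 9.49% = 18.70%

18.70%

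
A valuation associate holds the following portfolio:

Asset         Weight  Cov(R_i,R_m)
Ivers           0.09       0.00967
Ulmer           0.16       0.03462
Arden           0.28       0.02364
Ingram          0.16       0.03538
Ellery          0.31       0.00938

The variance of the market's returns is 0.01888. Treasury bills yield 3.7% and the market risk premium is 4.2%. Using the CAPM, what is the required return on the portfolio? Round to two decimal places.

8.50%

β_Ivers = 0.00967 / 0.01888 = 0.5122
β_Ulmer = 0.03462 / 0.01888 = 1.8337
β_Arden = 0.02364 / 0.01888 = 1.2521
β_Ingram = 0.03538 / 0.01888 = 1.8739
β_Ellery = 0.00938 / 0.01888 = 0.4968
β_P = Σ w_i β_i = 0.09×0.5122 + 0.16×1.8337 + 0.28×1.2521 + 0.16×1.8739 + 0.31×0.4968 = 1.1439
E(R_P) = R_f + β_P × MRP = 3.7% + 1.1439 × 4.2% = 8.50%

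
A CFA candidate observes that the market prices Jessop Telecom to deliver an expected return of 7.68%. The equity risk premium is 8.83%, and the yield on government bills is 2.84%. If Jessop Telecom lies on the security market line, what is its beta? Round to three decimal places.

β = (E(R) − R_f) / MRP = (7.68% − 2.84%) / 8.83% = 4.84% / 8.83% = 0.548

0.548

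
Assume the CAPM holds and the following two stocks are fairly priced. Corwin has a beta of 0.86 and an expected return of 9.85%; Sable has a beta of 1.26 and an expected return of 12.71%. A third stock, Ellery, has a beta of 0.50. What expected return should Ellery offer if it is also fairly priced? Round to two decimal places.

MRP (SML slope) = (12.71% − 9.85%) / (1.26 − 0.86) = 2.86% / 0.40 = 7.1500%
R_f (intercept) = 9.85% − 0.86 × 7.1500% = 3.7010%
E(R_Ellery) = R_f + β × MRP = 3.7010% + 0.50 × 7.1500% = 7.28%

7.28%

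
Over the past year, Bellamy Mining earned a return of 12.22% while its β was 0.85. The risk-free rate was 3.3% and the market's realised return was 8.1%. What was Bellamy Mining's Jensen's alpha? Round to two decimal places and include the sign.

+4.84%

Market excess return = 8.1% − 3.3% = 4.80%
CAPM benchmark = R_f + β(R_m − R_f) = 3.3% + 0.85 × 4.8% = 7.3800%
α = actual − benchmark = 12.22% − 7.3800% = +4.84%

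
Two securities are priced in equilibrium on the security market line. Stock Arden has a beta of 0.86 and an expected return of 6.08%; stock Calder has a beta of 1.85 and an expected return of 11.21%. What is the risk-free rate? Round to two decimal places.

1.62%

Both satisfy E(R) = R_f + β·MRP, so the slope of the SML is
MRP = (11.21% − 6.08%) / (1.85 − 0.86) = 5.13% / 0.99 = 5.1818%
R_f = E(R_Arden) − β_Arden·MRP = 6.08% − 0.86 × 5.1818% = 1.6237%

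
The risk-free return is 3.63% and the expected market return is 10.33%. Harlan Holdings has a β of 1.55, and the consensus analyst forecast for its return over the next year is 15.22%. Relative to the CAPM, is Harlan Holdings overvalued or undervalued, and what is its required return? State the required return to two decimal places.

Undervalued; required return 14.02%

MRP = 10.33% − 3.63% = 6.70%
Required return = R_f + β·MRP = 3.63% + 1.55 × 6.70% = 14.02%
Forecast 15.22% > required 14.02% → the stock plots above the SML → undervalued.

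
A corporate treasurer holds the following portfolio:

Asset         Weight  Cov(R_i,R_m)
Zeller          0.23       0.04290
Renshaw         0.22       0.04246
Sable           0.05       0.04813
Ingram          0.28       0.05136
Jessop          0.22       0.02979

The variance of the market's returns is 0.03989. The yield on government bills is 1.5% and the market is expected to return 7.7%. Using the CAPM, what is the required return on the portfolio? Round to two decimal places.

β_Zeller = 0.04290 / 0.03989 = 1.0755
β_Renshaw = 0.04246 / 0.03989 = 1.0644
β_Sable = 0.04813 / 0.03989 = 1.2066
β_Ingram = 0.05136 / 0.03989 = 1.2875
β_Jessop = 0.02979 / 0.03989 = 0.7468
β_P = Σ w_i β_i = 0.23×1.0755 + 0.22×1.0644 + 0.05×1.2066 + 0.28×1.2875 + 0.22×0.7468 = 1.0667
MRP = 7.7% − 1.5% = 6.20%
E(R_P) = R_f + β_P × MRP = 1.5% + 1.0667 × 6.2% = 8.11%

8.11%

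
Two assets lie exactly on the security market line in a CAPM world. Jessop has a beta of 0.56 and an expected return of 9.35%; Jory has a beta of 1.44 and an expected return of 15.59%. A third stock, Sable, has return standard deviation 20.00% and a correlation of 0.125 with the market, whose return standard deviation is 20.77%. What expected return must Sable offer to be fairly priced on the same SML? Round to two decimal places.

6.23%

MRP = (15.59% − 9.35%) / (1.44 − 0.56) = 7.0909%
R_f = 9.35% − 0.56 × 7.0909% = 5.3791%
β_Sable = ρ·σ_i/σ_m = 0.125 × 20.00 / 20.77 = 0.1204
E(R_Sable) = R_f + β × MRP = 5.3791% + 0.1204 × 7.0909% = 6.23%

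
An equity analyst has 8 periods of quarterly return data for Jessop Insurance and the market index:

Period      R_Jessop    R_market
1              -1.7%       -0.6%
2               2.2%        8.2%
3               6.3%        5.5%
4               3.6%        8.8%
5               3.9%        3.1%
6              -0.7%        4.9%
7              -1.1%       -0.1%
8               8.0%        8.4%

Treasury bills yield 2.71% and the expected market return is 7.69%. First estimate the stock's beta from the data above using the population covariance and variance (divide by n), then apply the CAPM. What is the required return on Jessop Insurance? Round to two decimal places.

5.97%

Mean R_i = (-1.7 + 2.2 + 6.3 + 3.6 + 3.9 − 0.7 − 1.1 + 8.0) / 8 = 2.5625%
Mean R_m = (-0.6 + 8.2 + 5.5 + 8.8 + 3.1 + 4.9 − 0.1 + 8.4) / 8 = 4.7750%
Σ(R_i − R̄_i)(R_m − R̄_m) = 63.4725  ⇒  Cov = 63.4725 / 8 = 7.9341
Σ(R_m − R̄_m)² = 97.0750  ⇒  Var(R_m) = 97.0750 / 8 = 12.1344
β = Cov / Var(R_m) = 7.9341 / 12.1344 = 0.6539
MRP = 7.69% − 2.71% = 4.98%
E(R) = R_f + β × MRP = 2.71% + 0.6539 × 4.98% = 5.97%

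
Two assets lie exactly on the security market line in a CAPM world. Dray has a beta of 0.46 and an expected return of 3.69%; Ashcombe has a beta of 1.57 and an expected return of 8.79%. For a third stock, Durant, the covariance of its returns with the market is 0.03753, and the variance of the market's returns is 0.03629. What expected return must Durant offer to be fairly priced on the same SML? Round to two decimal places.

6.33%

MRP = (8.79% − 3.69%) / (1.57 − 0.46) = 4.5946%
R_f = 3.69% − 0.46 × 4.5946% = 1.5765%
β_Durant = Cov / Var(R_m) = 0.03753 / 0.03629 = 1.0342
E(R_Durant) = R_f + β × MRP = 1.5765% + 1.0342 × 4.5946% = 6.33%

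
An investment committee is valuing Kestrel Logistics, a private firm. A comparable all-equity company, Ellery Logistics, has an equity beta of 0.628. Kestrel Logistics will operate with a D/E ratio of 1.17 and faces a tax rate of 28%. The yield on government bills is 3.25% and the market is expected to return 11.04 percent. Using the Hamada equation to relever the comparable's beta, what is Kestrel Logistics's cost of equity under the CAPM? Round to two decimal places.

12.26%

β_L = β_U × [1 + (1 − t)(D/E)] = 0.628 × [1 + (1 − 0.28) × 1.17]
    = 0.628 × [1 + 0.72 × 1.17] = 0.628 × 1.8424 = 1.1570
MRP = 11.04% − 3.25% = 7.79%
E(R) = R_f + β_L × MRP = 3.25% + 1.1570 × 7.79% = 12.26%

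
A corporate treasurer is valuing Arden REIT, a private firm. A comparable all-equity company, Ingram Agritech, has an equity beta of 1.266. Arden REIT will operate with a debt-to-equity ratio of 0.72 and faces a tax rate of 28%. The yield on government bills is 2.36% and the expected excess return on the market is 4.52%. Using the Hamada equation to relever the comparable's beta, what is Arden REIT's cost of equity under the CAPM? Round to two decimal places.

β_L = β_U × [1 + (1 − t)(D/E)] = 1.266 × [1 + (1 − 0.28) × 0.72]
    = 1.266 × [1 + 0.72 × 0.72] = 1.266 × 1.5184 = 1.9223
E(R) = R_f + β_L × MRP = 2.36% + 1.9223 × 4.52% = 11.05%

11.05%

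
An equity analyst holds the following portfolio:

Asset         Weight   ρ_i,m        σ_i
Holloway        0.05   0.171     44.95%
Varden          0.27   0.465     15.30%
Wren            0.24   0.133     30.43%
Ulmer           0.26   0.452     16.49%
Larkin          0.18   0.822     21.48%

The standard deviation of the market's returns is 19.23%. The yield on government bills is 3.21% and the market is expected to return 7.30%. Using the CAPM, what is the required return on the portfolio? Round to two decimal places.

5.00%

β_Holloway = 0.171 × 44.95% / 19.23% = 0.3997
β_Varden = 0.465 × 15.30% / 19.23% = 0.3700
β_Wren = 0.133 × 30.43% / 19.23% = 0.2105
β_Ulmer = 0.452 × 16.49% / 19.23% = 0.3876
β_Larkin = 0.822 × 21.48% / 19.23% = 0.9182
β_P = Σ w_i β_i = 0.05×0.3997 + 0.27×0.3700 + 0.24×0.2105 + 0.26×0.3876 + 0.18×0.9182 = 0.4365
MRP = 7.30% − 3.21% = 4.09%
E(R_P) = R_f + β_P × MRP = 3.21% + 0.4365 × 4.09% = 5.00%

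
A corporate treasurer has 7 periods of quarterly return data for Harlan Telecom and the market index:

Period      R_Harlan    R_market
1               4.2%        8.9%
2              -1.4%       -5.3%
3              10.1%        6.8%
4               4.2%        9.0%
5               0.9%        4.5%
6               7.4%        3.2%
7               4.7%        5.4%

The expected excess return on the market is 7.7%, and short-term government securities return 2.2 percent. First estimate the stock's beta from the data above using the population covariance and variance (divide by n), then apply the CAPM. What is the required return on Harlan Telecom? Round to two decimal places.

5.67%

Mean R_i = (4.2 − 1.4 + 10.1 + 4.2 + 0.9 + 7.4 + 4.7) / 7 = 4.3000%
Mean R_m = (8.9 − 5.3 + 6.8 + 9.0 + 4.5 + 3.2 + 5.4) / 7 = 4.6429%
Σ(R_i − R̄_i)(R_m − R̄_m) = 64.6400  ⇒  Cov = 64.6400 / 7 = 9.2343
Σ(R_m − R̄_m)² = 143.2971  ⇒  Var(R_m) = 143.2971 / 7 = 20.4710
β = Cov / Var(R_m) = 9.2343 / 20.4710 = 0.4511
E(R) = R_f + β × MRP = 2.2% + 0.4511 × 7.7% = 5.67%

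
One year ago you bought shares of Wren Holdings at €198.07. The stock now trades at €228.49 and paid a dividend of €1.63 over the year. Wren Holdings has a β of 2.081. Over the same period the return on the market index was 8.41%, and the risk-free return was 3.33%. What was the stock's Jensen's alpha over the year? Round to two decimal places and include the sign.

Realised HPR = (P1 + D1 − P0) / P0 = (228.49 + 1.63 − 198.07) / 198.07 = 32.05 / 198.07 = 16.1811%
MRP = 8.41% − 3.33% = 5.08%
CAPM required = R_f + β·MRP = 3.33% + 2.081 × 5.08% = 13.90148%
α = realised − required = 16.1811% − 13.90148% = +2.28%

+2.28%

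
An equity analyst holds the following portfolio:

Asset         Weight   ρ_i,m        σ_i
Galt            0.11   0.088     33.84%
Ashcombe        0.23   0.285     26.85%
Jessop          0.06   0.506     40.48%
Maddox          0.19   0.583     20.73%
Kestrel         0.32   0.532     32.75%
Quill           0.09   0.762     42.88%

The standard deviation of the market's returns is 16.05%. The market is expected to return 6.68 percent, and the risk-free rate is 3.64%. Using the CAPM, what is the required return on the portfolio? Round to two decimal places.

β_Galt = 0.088 × 33.84% / 16.05% = 0.1855
β_Ashcombe = 0.285 × 26.85% / 16.05% = 0.4768
β_Jessop = 0.506 × 40.48% / 16.05% = 1.2762
β_Maddox = 0.583 × 20.73% / 16.05% = 0.7530
β_Kestrel = 0.532 × 32.75% / 16.05% = 1.0855
β_Quill = 0.762 × 42.88% / 16.05% = 2.0358
β_P = Σ w_i β_i = 0.11×0.1855 + 0.23×0.4768 + 0.06×1.2762 + 0.19×0.7530 + 0.32×1.0855 + 0.09×2.0358 = 0.8803
MRP = 6.68% − 3.64% = 3.04%
E(R_P) = R_f + β_P × MRP = 3.64% + 0.8803 × 3.04% = 6.32%

6.32%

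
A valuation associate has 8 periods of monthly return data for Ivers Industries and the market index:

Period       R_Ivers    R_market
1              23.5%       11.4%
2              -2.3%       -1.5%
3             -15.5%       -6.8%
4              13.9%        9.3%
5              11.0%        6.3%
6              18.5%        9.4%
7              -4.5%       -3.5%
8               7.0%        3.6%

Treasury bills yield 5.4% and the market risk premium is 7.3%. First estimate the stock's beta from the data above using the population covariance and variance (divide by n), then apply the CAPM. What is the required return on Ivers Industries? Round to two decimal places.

Mean R_i = (23.5 − 2.3 − 15.5 + 13.9 + 11.0 + 18.5 − 4.5 + 7.0) / 8 = 6.4500%
Mean R_m = (11.4 − 1.5 − 6.8 + 9.3 + 6.3 + 9.4 − 3.5 + 3.6) / 8 = 3.5250%
Σ(R_i − R̄_i)(R_m − R̄_m) = 608.2800  ⇒  Cov = 608.2800 / 8 = 76.0350
Σ(R_m − R̄_m)² = 318.7950  ⇒  Var(R_m) = 318.7950 / 8 = 39.8494
β = Cov / Var(R_m) = 76.0350 / 39.8494 = 1.9081
E(R) = R_f + β × MRP = 5.4% + 1.9081 × 7.3% = 19.33%

19.33%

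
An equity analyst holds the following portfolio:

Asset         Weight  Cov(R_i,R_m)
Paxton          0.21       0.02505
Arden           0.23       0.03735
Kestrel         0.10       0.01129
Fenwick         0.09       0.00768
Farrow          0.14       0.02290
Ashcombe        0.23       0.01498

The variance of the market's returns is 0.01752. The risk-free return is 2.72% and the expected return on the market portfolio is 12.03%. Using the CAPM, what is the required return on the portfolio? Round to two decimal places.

β_Paxton = 0.02505 / 0.01752 = 1.4298
β_Arden = 0.03735 / 0.01752 = 2.1318
β_Kestrel = 0.01129 / 0.01752 = 0.6444
β_Fenwick = 0.00768 / 0.01752 = 0.4384
β_Farrow = 0.02290 / 0.01752 = 1.3071
β_Ashcombe = 0.01498 / 0.01752 = 0.8550
β_P = Σ w_i β_i = 0.21×1.4298 + 0.23×2.1318 + 0.10×0.6444 + 0.09×0.4384 + 0.14×1.3071 + 0.23×0.8550 = 1.2741
MRP = 12.03% − 2.72% = 9.31%
E(R_P) = R_f + β_P × MRP = 2.72% + 1.2741 × 9.31% = 14.58%

14.58%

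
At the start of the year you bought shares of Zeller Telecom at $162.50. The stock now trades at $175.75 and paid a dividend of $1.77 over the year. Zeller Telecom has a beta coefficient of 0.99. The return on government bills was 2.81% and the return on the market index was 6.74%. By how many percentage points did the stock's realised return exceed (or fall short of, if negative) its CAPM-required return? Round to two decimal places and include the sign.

Realised HPR = (P1 + D1 − P0) / P0 = (175.75 + 1.77 − 162.50) / 162.50 = 15.02 / 162.50 = 9.2431%
MRP = 6.74% − 2.81% = 3.93%
CAPM required = R_f + β·MRP = 2.81% + 0.99 × 3.93% = 6.7007%
α = realised − required = 9.2431% − 6.7007% = +2.54%

+2.54%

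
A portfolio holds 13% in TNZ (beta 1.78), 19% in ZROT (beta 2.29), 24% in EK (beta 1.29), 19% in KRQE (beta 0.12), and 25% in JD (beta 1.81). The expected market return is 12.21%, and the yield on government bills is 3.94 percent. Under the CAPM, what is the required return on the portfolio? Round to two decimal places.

15.94%

β_P = Σ w_i β_i = 0.13×1.78 + 0.19×2.29 + 0.24×1.29 + 0.19×0.12 + 0.25×1.81 = 1.4514
MRP = 12.21% − 3.94% = 8.27%
E(R_P) = R_f + β_P × MRP = 3.94% + 1.4514 × 8.27% = 15.94%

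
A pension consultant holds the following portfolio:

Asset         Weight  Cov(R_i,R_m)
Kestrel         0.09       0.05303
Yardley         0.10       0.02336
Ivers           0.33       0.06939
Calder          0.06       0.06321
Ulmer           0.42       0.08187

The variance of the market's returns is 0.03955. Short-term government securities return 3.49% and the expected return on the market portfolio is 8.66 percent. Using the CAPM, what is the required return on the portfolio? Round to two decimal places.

12.40%

β_Kestrel = 0.05303 / 0.03955 = 1.3408
β_Yardley = 0.02336 / 0.03955 = 0.5906
β_Ivers = 0.06939 / 0.03955 = 1.7545
β_Calder = 0.06321 / 0.03955 = 1.5982
β_Ulmer = 0.08187 / 0.03955 = 2.0700
β_P = Σ w_i β_i = 0.09×1.3408 + 0.10×0.5906 + 0.33×1.7545 + 0.06×1.5982 + 0.42×2.0700 = 1.7240
MRP = 8.66% − 3.49% = 5.17%
E(R_P) = R_f + β_P × MRP = 3.49% + 1.7240 × 5.17% = 12.40%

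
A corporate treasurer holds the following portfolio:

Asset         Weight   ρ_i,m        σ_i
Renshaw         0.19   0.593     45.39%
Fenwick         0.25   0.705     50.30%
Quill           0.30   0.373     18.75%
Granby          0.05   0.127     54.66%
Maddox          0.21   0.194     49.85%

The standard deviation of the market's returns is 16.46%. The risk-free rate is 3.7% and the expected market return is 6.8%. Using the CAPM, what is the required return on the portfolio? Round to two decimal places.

β_Renshaw = 0.593 × 45.39% / 16.46% = 1.6353
β_Fenwick = 0.705 × 50.30% / 16.46% = 2.1544
β_Quill = 0.373 × 18.75% / 16.46% = 0.4249
β_Granby = 0.127 × 54.66% / 16.46% = 0.4217
β_Maddox = 0.194 × 49.85% / 16.46% = 0.5875
β_P = Σ w_i β_i = 0.19×1.6353 + 0.25×2.1544 + 0.30×0.4249 + 0.05×0.4217 + 0.21×0.5875 = 1.1212
MRP = 6.8% − 3.7% = 3.10%
E(R_P) = R_f + β_P × MRP = 3.7% + 1.1212 × 3.1% = 7.18%

7.18%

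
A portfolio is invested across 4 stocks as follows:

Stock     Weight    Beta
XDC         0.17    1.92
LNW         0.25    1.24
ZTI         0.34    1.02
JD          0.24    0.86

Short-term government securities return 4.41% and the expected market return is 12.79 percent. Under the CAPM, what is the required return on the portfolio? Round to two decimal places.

β_P = Σ w_i β_i = 0.17×1.92 + 0.25×1.24 + 0.34×1.02 + 0.24×0.86 = 1.1896
MRP = 12.79% − 4.41% = 8.38%
E(R_P) = R_f + β_P × MRP = 4.41% + 1.1896 × 8.38% = 14.38%

14.38%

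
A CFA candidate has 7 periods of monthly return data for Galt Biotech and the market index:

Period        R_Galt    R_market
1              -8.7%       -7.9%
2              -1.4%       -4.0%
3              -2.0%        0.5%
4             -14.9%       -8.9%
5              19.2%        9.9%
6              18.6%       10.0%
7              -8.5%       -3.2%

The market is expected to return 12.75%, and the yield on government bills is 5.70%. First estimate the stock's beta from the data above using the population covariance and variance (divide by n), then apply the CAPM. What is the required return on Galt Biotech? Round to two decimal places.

Mean R_i = (-8.7 − 1.4 − 2.0 − 14.9 + 19.2 + 18.6 − 8.5) / 7 = 0.3286%
Mean R_m = (-7.9 − 4.0 + 0.5 − 8.9 + 9.9 + 10.0 − 3.2) / 7 = -0.5143%
Σ(R_i − R̄_i)(R_m − R̄_m) = 610.4029  ⇒  Cov = 610.4029 / 7 = 87.2004
Σ(R_m − R̄_m)² = 364.2686  ⇒  Var(R_m) = 364.2686 / 7 = 52.0384
β = Cov / Var(R_m) = 87.2004 / 52.0384 = 1.6757
MRP = 12.75% − 5.70% = 7.05%
E(R) = R_f + β × MRP = 5.70% + 1.6757 × 7.05% = 17.51%

17.51%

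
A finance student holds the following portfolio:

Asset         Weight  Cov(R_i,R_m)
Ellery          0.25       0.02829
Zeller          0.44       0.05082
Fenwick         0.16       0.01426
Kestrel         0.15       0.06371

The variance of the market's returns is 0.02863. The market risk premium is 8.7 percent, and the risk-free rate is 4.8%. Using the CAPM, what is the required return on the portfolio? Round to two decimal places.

β_Ellery = 0.02829 / 0.02863 = 0.9881
β_Zeller = 0.05082 / 0.02863 = 1.7751
β_Fenwick = 0.01426 / 0.02863 = 0.4981
β_Kestrel = 0.06371 / 0.02863 = 2.2253
β_P = Σ w_i β_i = 0.25×0.9881 + 0.44×1.7751 + 0.16×0.4981 + 0.15×2.2253 = 1.4416
E(R_P) = R_f + β_P × MRP = 4.8% + 1.4416 × 8.7% = 17.34%

17.34%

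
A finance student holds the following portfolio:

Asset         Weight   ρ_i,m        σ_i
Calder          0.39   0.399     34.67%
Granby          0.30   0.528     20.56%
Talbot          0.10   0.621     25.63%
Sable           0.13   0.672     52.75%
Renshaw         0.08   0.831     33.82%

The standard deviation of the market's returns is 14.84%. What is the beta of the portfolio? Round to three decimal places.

β_Calder = 0.399 × 34.67% / 14.84% = 0.9322
β_Granby = 0.528 × 20.56% / 14.84% = 0.7315
β_Talbot = 0.621 × 25.63% / 14.84% = 1.0725
β_Sable = 0.672 × 52.75% / 14.84% = 2.3887
β_Renshaw = 0.831 × 33.82% / 14.84% = 1.8938
β_P = Σ w_i β_i = 0.39×0.9322 + 0.30×0.7315 + 0.10×1.0725 + 0.13×2.3887 + 0.08×1.8938 = 1.1523

1.152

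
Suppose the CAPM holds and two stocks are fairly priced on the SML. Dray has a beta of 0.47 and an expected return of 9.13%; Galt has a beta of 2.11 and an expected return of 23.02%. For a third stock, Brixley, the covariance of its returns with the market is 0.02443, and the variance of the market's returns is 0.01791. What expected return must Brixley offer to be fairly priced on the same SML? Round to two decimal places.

MRP = (23.02% − 9.13%) / (2.11 − 0.47) = 8.4695%
R_f = 9.13% − 0.47 × 8.4695% = 5.1493%
β_Brixley = Cov / Var(R_m) = 0.02443 / 0.01791 = 1.3640
E(R_Brixley) = R_f + β × MRP = 5.1493% + 1.3640 × 8.4695% = 16.70%

16.70%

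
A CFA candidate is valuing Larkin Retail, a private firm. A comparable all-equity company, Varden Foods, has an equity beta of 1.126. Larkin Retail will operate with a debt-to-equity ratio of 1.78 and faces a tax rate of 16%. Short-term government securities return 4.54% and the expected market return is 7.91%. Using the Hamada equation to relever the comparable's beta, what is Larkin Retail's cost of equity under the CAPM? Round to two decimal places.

β_L = β_U × [1 + (1 − t)(D/E)] = 1.126 × [1 + (1 − 0.16) × 1.78]
    = 1.126 × [1 + 0.84 × 1.78] = 1.126 × 2.4952 = 2.8096
MRP = 7.91% − 4.54% = 3.37%
E(R) = R_f + β_L × MRP = 4.54% + 2.8096 × 3.37% = 14.01%

14.01%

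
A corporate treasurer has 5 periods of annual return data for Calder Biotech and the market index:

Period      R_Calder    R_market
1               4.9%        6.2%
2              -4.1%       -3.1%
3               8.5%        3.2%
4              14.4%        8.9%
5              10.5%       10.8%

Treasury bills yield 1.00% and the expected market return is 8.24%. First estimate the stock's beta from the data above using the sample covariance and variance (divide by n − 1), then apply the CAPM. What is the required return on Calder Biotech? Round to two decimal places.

Mean R_i = (4.9 − 4.1 + 8.5 + 14.4 + 10.5) / 5 = 6.8400%
Mean R_m = (6.2 − 3.1 + 3.2 + 8.9 + 10.8) / 5 = 5.2000%
Σ(R_i − R̄_i)(R_m − R̄_m) = 134.0100  ⇒  Cov = 134.0100 / 4 = 33.5025
Σ(R_m − R̄_m)² = 118.9400  ⇒  Var(R_m) = 118.9400 / 4 = 29.7350
β = Cov / Var(R_m) = 33.5025 / 29.7350 = 1.1267
MRP = 8.24% − 1.00% = 7.24%
E(R) = R_f + β × MRP = 1.00% + 1.1267 × 7.24% = 9.16%

9.16%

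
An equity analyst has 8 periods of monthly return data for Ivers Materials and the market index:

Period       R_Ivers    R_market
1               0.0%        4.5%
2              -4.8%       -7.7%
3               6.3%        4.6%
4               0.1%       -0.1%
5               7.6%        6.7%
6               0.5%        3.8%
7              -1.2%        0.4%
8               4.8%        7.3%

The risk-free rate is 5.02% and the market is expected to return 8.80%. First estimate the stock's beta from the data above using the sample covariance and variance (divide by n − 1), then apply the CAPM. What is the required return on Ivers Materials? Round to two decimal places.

Mean R_i = (0.0 − 4.8 + 6.3 + 0.1 + 7.6 + 0.5 − 1.2 + 4.8) / 8 = 1.6625%
Mean R_m = (4.5 − 7.7 + 4.6 − 0.1 + 6.7 + 3.8 + 0.4 + 7.3) / 8 = 2.4375%
Σ(R_i − R̄_i)(R_m − R̄_m) = 120.8913  ⇒  Cov = 120.8913 / 7 = 17.2702
Σ(R_m − R̄_m)² = 165.9588  ⇒  Var(R_m) = 165.9588 / 7 = 23.7084
β = Cov / Var(R_m) = 17.2702 / 23.7084 = 0.7284
MRP = 8.80% − 5.02% = 3.78%
E(R) = R_f + β × MRP = 5.02% + 0.7284 × 3.78% = 7.77%

7.77%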